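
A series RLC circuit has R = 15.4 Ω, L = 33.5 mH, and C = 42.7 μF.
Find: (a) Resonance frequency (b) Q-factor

Step 1 — Resonance condition Im(Z)=0 gives ω₀ = 1/√(LC).
Step 2 — ω₀ = 1/√(0.0335·4.27e-05) = 836.1 rad/s.
Step 3 — f₀ = ω₀/(2π) = 133.1 Hz.
Step 4 — Series Q: Q = ω₀L/R = 836.1·0.0335/15.4 = 1.819.

(a) f₀ = 133.1 Hz  (b) Q = 1.819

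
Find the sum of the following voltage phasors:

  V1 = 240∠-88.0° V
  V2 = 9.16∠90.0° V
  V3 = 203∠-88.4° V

Step 1 — Convert each phasor to rectangular form:
  V1 = 240·(cos(-88.0°) + j·sin(-88.0°)) = 8.376 - j239.9 V
  V2 = 9.16·(cos(90.0°) + j·sin(90.0°)) = 0 + j9.16 V
  V3 = 203·(cos(-88.4°) + j·sin(-88.4°)) = 5.668 - j202.9 V
Step 2 — Sum components: V_total = 14.04 - j433.6 V.
Step 3 — Convert to polar: |V_total| = 433.8 V, ∠V_total = -88.1°.

V_total = 433.8∠-88.1° V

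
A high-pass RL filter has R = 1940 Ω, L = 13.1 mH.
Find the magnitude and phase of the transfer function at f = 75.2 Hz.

Step 1 — Angular frequency: ω = 2π·75.2 = 472.5 rad/s.
Step 2 — Transfer function: H(jω) = jωL/(R + jωL).
Step 3 — Numerator jωL = j·6.19; denominator R + jωL = 1940 + j6.19.
Step 4 — H = 1.018e-05 + j0.003191.
Step 5 — Magnitude: |H| = 0.003191 (-49.9 dB); phase: φ = 89.8°.

|H| = 0.003191 (-49.9 dB), φ = 89.8°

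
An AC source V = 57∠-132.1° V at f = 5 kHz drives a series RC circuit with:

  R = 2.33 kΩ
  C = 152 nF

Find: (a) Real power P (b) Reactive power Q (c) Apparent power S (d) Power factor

Step 1 — Angular frequency: ω = 2π·f = 2π·5000 = 3.142e+04 rad/s.
Step 2 — Component impedances:
  R: Z = R = 2330 Ω
  C: Z = 1/(jωC) = -j/(ω·C) = 0 - j209.4 Ω
Step 3 — Series combination: Z_total = R + C = 2330 - j209.4 Ω = 2339∠-5.1° Ω.
Step 4 — Source phasor: V = 57∠-132.1° V = -38.21 - j42.29 V.
Step 5 — Current: I = V / Z = -0.01465 - j0.01947 A = 0.02437∠-127.0° A.
Step 6 — Complex power: S = V·I* = 1.383 - j0.1243 VA.
Step 7 — Real power: P = Re(S) = 1.383 W.
Step 8 — Reactive power: Q = Im(S) = -0.1243 VAR.
Step 9 — Apparent power: |S| = 1.389 VA.
Step 10 — Power factor: PF = P/|S| = 0.996 (leading).

(a) P = 1.383 W  (b) Q = -0.1243 VAR  (c) S = 1.389 VA  (d) PF = 0.996 (leading)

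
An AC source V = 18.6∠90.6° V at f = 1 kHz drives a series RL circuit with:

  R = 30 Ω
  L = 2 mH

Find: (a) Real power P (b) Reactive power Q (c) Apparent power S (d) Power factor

Step 1 — Angular frequency: ω = 2π·f = 2π·1000 = 6283 rad/s.
Step 2 — Component impedances:
  R: Z = R = 30 Ω
  L: Z = jωL = j·6283·0.002 = 0 + j12.57 Ω
Step 3 — Series combination: Z_total = R + L = 30 + j12.57 Ω = 32.53∠22.7° Ω.
Step 4 — Source phasor: V = 18.6∠90.6° V = -0.1948 + j18.6 V.
Step 5 — Current: I = V / Z = 0.2154 + j0.5297 A = 0.5719∠67.9° A.
Step 6 — Complex power: S = V·I* = 9.811 + j4.109 VA.
Step 7 — Real power: P = Re(S) = 9.811 W.
Step 8 — Reactive power: Q = Im(S) = 4.109 VAR.
Step 9 — Apparent power: |S| = 10.64 VA.
Step 10 — Power factor: PF = P/|S| = 0.9224 (lagging).

(a) P = 9.811 W  (b) Q = 4.109 VAR  (c) S = 10.64 VA  (d) PF = 0.9224 (lagging)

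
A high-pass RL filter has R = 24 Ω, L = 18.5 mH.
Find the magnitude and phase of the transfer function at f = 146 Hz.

Step 1 — Angular frequency: ω = 2π·146 = 917.3 rad/s.
Step 2 — Transfer function: H(jω) = jωL/(R + jωL).
Step 3 — Numerator jωL = j·16.97; denominator R + jωL = 24 + j16.97.
Step 4 — H = 0.3333 + j0.4714.
Step 5 — Magnitude: |H| = 0.5774 (-4.8 dB); phase: φ = 54.7°.

|H| = 0.5774 (-4.8 dB), φ = 54.7°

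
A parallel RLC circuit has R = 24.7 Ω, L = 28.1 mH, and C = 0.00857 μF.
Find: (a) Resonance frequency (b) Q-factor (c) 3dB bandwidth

Step 1 — Resonance: ω₀ = 1/√(LC) = 1/√(0.0281·8.57e-09) = 6.444e+04 rad/s.
Step 2 — f₀ = ω₀/(2π) = 1.026e+04 Hz.
Step 3 — Parallel Q: Q = R/(ω₀L) = 24.7/(6.444e+04·0.0281) = 0.01364.
Step 4 — Bandwidth: Δω = ω₀/Q = 4.724e+06 rad/s; BW = Δω/(2π) = 7.519e+05 Hz.

(a) f₀ = 1.026e+04 Hz  (b) Q = 0.01364  (c) BW = 7.519e+05 Hz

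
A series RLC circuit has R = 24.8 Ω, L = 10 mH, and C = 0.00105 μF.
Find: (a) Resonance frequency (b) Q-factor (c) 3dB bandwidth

Step 1 — Resonance condition Im(Z)=0 gives ω₀ = 1/√(LC).
Step 2 — ω₀ = 1/√(0.01·1.05e-09) = 3.086e+05 rad/s.
Step 3 — f₀ = ω₀/(2π) = 4.912e+04 Hz.
Step 4 — Series Q: Q = ω₀L/R = 3.086e+05·0.01/24.8 = 124.4.
Step 5 — 3dB bandwidth: Δω = ω₀/Q = 2480 rad/s; BW = Δω/(2π) = 394.7 Hz.

(a) f₀ = 4.912e+04 Hz  (b) Q = 124.4  (c) BW = 394.7 Hz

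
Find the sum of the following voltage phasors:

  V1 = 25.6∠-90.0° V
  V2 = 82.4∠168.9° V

Step 1 — Convert each phasor to rectangular form:
  V1 = 25.6·(cos(-90.0°) + j·sin(-90.0°)) = 0 - j25.6 V
  V2 = 82.4·(cos(168.9°) + j·sin(168.9°)) = -80.86 + j15.86 V
Step 2 — Sum components: V_total = -80.86 - j9.736 V.
Step 3 — Convert to polar: |V_total| = 81.44 V, ∠V_total = -173.1°.

V_total = 81.44∠-173.1° V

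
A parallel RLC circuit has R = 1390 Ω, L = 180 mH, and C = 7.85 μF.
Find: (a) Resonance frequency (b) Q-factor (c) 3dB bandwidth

Step 1 — Resonance: ω₀ = 1/√(LC) = 1/√(0.18·7.85e-06) = 841.3 rad/s.
Step 2 — f₀ = ω₀/(2π) = 133.9 Hz.
Step 3 — Parallel Q: Q = R/(ω₀L) = 1390/(841.3·0.18) = 9.179.
Step 4 — Bandwidth: Δω = ω₀/Q = 91.65 rad/s; BW = Δω/(2π) = 14.59 Hz.

(a) f₀ = 133.9 Hz  (b) Q = 9.179  (c) BW = 14.59 Hz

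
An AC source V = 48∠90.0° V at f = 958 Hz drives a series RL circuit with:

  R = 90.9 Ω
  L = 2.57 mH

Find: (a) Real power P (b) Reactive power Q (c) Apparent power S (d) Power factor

Step 1 — Angular frequency: ω = 2π·f = 2π·958 = 6019 rad/s.
Step 2 — Component impedances:
  R: Z = R = 90.9 Ω
  L: Z = jωL = j·6019·0.00257 = 0 + j15.47 Ω
Step 3 — Series combination: Z_total = R + L = 90.9 + j15.47 Ω = 92.21∠9.7° Ω.
Step 4 — Source phasor: V = 48∠90.0° V = 0 + j48 V.
Step 5 — Current: I = V / Z = 0.08734 + j0.5132 A = 0.5206∠80.3° A.
Step 6 — Complex power: S = V·I* = 24.63 + j4.192 VA.
Step 7 — Real power: P = Re(S) = 24.63 W.
Step 8 — Reactive power: Q = Im(S) = 4.192 VAR.
Step 9 — Apparent power: |S| = 24.99 VA.
Step 10 — Power factor: PF = P/|S| = 0.9858 (lagging).

(a) P = 24.63 W  (b) Q = 4.192 VAR  (c) S = 24.99 VA  (d) PF = 0.9858 (lagging)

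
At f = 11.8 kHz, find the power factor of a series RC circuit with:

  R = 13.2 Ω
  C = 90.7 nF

Step 1 — Angular frequency: ω = 2π·f = 2π·1.18e+04 = 7.414e+04 rad/s.
Step 2 — Component impedances:
  R: Z = R = 13.2 Ω
  C: Z = 1/(jωC) = -j/(ω·C) = 0 - j148.7 Ω
Step 3 — Series combination: Z_total = R + C = 13.2 - j148.7 Ω = 149.3∠-84.9° Ω.
Step 4 — Power factor: PF = cos(φ) = Re(Z)/|Z| = 13.2/149.29 = 0.08842.
Step 5 — Type: Im(Z) = -148.7 ⇒ leading (phase φ = -84.9°).

PF = 0.08842 (leading, φ = -84.9°)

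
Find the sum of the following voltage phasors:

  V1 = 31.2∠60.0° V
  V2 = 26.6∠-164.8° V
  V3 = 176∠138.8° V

Step 1 — Convert each phasor to rectangular form:
  V1 = 31.2·(cos(60.0°) + j·sin(60.0°)) = 15.6 + j27.02 V
  V2 = 26.6·(cos(-164.8°) + j·sin(-164.8°)) = -25.67 - j6.974 V
  V3 = 176·(cos(138.8°) + j·sin(138.8°)) = -132.4 + j115.9 V
Step 2 — Sum components: V_total = -142.5 + j136 V.
Step 3 — Convert to polar: |V_total| = 197 V, ∠V_total = 136.3°.

V_total = 197∠136.3° V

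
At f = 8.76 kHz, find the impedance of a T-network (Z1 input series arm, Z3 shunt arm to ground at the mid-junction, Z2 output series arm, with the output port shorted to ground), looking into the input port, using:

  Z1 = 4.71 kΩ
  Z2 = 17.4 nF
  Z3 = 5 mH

Step 1 — Angular frequency: ω = 2π·f = 2π·8760 = 5.504e+04 rad/s.
Step 2 — Component impedances:
  Z1: Z = R = 4710 Ω
  Z2: Z = 1/(jωC) = -j/(ω·C) = 0 - j1044 Ω
  Z3: Z = jωL = j·5.504e+04·0.005 = 0 + j275.2 Ω
Step 3 — With the output port shorted to ground, the output series arm Z2 runs from the junction to ground; the shunt arm Z3 also runs from the junction to ground. They appear in parallel: Z3 || Z2 = 0 + j373.7 Ω.
Step 4 — Series with input arm Z1: Z_in = Z1 + (Z3 || Z2) = 4710 + j373.7 Ω = 4725∠4.5° Ω.

Z = 4710 + j373.7 Ω = 4725∠4.5° Ω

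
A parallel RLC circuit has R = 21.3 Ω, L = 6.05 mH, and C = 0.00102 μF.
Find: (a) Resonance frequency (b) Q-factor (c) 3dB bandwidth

Step 1 — Resonance: ω₀ = 1/√(LC) = 1/√(0.00605·1.02e-09) = 4.026e+05 rad/s.
Step 2 — f₀ = ω₀/(2π) = 6.407e+04 Hz.
Step 3 — Parallel Q: Q = R/(ω₀L) = 21.3/(4.026e+05·0.00605) = 0.008746.
Step 4 — Bandwidth: Δω = ω₀/Q = 4.603e+07 rad/s; BW = Δω/(2π) = 7.326e+06 Hz.

(a) f₀ = 6.407e+04 Hz  (b) Q = 0.008746  (c) BW = 7.326e+06 Hz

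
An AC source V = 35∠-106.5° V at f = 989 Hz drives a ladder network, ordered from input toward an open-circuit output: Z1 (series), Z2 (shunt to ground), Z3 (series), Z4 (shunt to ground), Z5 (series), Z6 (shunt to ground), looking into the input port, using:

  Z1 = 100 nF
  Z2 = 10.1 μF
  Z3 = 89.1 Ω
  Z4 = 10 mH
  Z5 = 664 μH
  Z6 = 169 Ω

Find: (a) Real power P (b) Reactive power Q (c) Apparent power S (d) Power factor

Step 1 — Angular frequency: ω = 2π·f = 2π·989 = 6214 rad/s.
Step 2 — Component impedances:
  Z1: Z = 1/(jωC) = -j/(ω·C) = 0 - j1609 Ω
  Z2: Z = 1/(jωC) = -j/(ω·C) = 0 - j15.93 Ω
  Z3: Z = R = 89.1 Ω
  Z4: Z = jωL = j·6214·0.01 = 0 + j62.14 Ω
  Z5: Z = jωL = j·6214·0.000664 = 0 + j4.126 Ω
  Z6: Z = R = 169 Ω
Step 3 — Ladder network (open output): work backward from the far end, alternating series and parallel combinations. Z_in = 2.073 - j1626 Ω = 1626∠-89.9° Ω.
Step 4 — Source phasor: V = 35∠-106.5° V = -9.941 - j33.56 V.
Step 5 — Current: I = V / Z = 0.02063 - j0.00614 A = 0.02153∠-16.6° A.
Step 6 — Complex power: S = V·I* = 0.0009605 - j0.7534 VA.
Step 7 — Real power: P = Re(S) = 0.0009605 W.
Step 8 — Reactive power: Q = Im(S) = -0.7534 VAR.
Step 9 — Apparent power: |S| = 0.7534 VA.
Step 10 — Power factor: PF = P/|S| = 0.001275 (leading).

(a) P = 0.0009605 W  (b) Q = -0.7534 VAR  (c) S = 0.7534 VA  (d) PF = 0.001275 (leading)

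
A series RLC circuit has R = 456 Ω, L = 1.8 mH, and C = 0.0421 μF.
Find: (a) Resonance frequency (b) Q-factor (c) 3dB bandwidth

Step 1 — Resonance condition Im(Z)=0 gives ω₀ = 1/√(LC).
Step 2 — ω₀ = 1/√(0.0018·4.21e-08) = 1.149e+05 rad/s.
Step 3 — f₀ = ω₀/(2π) = 1.828e+04 Hz.
Step 4 — Series Q: Q = ω₀L/R = 1.149e+05·0.0018/456 = 0.4535.
Step 5 — 3dB bandwidth: Δω = ω₀/Q = 2.533e+05 rad/s; BW = Δω/(2π) = 4.032e+04 Hz.

(a) f₀ = 1.828e+04 Hz  (b) Q = 0.4535  (c) BW = 4.032e+04 Hz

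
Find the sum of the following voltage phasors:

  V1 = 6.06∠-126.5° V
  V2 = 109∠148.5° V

Step 1 — Convert each phasor to rectangular form:
  V1 = 6.06·(cos(-126.5°) + j·sin(-126.5°)) = -3.605 - j4.871 V
  V2 = 109·(cos(148.5°) + j·sin(148.5°)) = -92.94 + j56.95 V
Step 2 — Sum components: V_total = -96.54 + j52.08 V.
Step 3 — Convert to polar: |V_total| = 109.7 V, ∠V_total = 151.7°.

V_total = 109.7∠151.7° V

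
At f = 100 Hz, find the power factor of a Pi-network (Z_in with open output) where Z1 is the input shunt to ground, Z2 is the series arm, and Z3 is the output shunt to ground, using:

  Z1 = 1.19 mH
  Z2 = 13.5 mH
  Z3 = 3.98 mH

Step 1 — Angular frequency: ω = 2π·f = 2π·100 = 628.3 rad/s.
Step 2 — Component impedances:
  Z1: Z = jωL = j·628.3·0.00119 = 0 + j0.7477 Ω
  Z2: Z = jωL = j·628.3·0.0135 = 0 + j8.482 Ω
  Z3: Z = jωL = j·628.3·0.00398 = 0 + j2.501 Ω
Step 3 — With open output, the series arm Z2 and the output shunt Z3 appear in series to ground: Z2 + Z3 = 0 + j10.98 Ω.
Step 4 — Parallel with input shunt Z1: Z_in = Z1 || (Z2 + Z3) = 0 + j0.7 Ω = 0.7∠90.0° Ω.
Step 5 — Power factor: PF = cos(φ) = Re(Z)/|Z| = -0/0.7 = -0.
Step 6 — Type: Im(Z) = 0.7 ⇒ lagging (phase φ = 90.0°).

PF = -0 (lagging, φ = 90.0°)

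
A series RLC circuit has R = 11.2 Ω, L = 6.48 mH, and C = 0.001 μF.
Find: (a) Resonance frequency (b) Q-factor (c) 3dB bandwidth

Step 1 — Resonance condition Im(Z)=0 gives ω₀ = 1/√(LC).
Step 2 — ω₀ = 1/√(0.00648·1e-09) = 3.928e+05 rad/s.
Step 3 — f₀ = ω₀/(2π) = 6.252e+04 Hz.
Step 4 — Series Q: Q = ω₀L/R = 3.928e+05·0.00648/11.2 = 227.3.
Step 5 — 3dB bandwidth: Δω = ω₀/Q = 1728 rad/s; BW = Δω/(2π) = 275.1 Hz.

(a) f₀ = 6.252e+04 Hz  (b) Q = 227.3  (c) BW = 275.1 Hz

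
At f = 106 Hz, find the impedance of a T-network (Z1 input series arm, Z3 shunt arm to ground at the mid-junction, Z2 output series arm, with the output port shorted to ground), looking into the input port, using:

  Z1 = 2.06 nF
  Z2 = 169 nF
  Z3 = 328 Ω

Step 1 — Angular frequency: ω = 2π·f = 2π·106 = 666 rad/s.
Step 2 — Component impedances:
  Z1: Z = 1/(jωC) = -j/(ω·C) = 0 - j7.289e+05 Ω
  Z2: Z = 1/(jωC) = -j/(ω·C) = 0 - j8884 Ω
  Z3: Z = R = 328 Ω
Step 3 — With the output port shorted to ground, the output series arm Z2 runs from the junction to ground; the shunt arm Z3 also runs from the junction to ground. They appear in parallel: Z3 || Z2 = 327.6 - j12.09 Ω.
Step 4 — Series with input arm Z1: Z_in = Z1 + (Z3 || Z2) = 327.6 - j7.289e+05 Ω = 7.289e+05∠-90.0° Ω.

Z = 327.6 - j7.289e+05 Ω = 7.289e+05∠-90.0° Ω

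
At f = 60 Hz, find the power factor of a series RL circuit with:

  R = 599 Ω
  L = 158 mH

Step 1 — Angular frequency: ω = 2π·f = 2π·60 = 377 rad/s.
Step 2 — Component impedances:
  R: Z = R = 599 Ω
  L: Z = jωL = j·377·0.158 = 0 + j59.56 Ω
Step 3 — Series combination: Z_total = R + L = 599 + j59.56 Ω = 602∠5.7° Ω.
Step 4 — Power factor: PF = cos(φ) = Re(Z)/|Z| = 599/601.95 = 0.9951.
Step 5 — Type: Im(Z) = 59.56 ⇒ lagging (phase φ = 5.7°).

PF = 0.9951 (lagging, φ = 5.7°)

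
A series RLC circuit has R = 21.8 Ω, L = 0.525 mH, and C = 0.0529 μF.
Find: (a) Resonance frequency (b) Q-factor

Step 1 — Resonance condition Im(Z)=0 gives ω₀ = 1/√(LC).
Step 2 — ω₀ = 1/√(0.000525·5.29e-08) = 1.898e+05 rad/s.
Step 3 — f₀ = ω₀/(2π) = 3.02e+04 Hz.
Step 4 — Series Q: Q = ω₀L/R = 1.898e+05·0.000525/21.8 = 4.57.

(a) f₀ = 3.02e+04 Hz  (b) Q = 4.57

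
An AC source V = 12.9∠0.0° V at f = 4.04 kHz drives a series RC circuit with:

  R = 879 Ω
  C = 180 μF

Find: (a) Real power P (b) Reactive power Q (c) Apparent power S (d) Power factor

Step 1 — Angular frequency: ω = 2π·f = 2π·4040 = 2.538e+04 rad/s.
Step 2 — Component impedances:
  R: Z = R = 879 Ω
  C: Z = 1/(jωC) = -j/(ω·C) = 0 - j0.2189 Ω
Step 3 — Series combination: Z_total = R + C = 879 - j0.2189 Ω = 879∠-0.0° Ω.
Step 4 — Source phasor: V = 12.9∠0.0° V = 12.9 V.
Step 5 — Current: I = V / Z = 0.01468 + j3.654e-06 A = 0.01468∠0.0° A.
Step 6 — Complex power: S = V·I* = 0.1893 - j4.714e-05 VA.
Step 7 — Real power: P = Re(S) = 0.1893 W.
Step 8 — Reactive power: Q = Im(S) = -4.714e-05 VAR.
Step 9 — Apparent power: |S| = 0.1893 VA.
Step 10 — Power factor: PF = P/|S| = 1 (leading).

(a) P = 0.1893 W  (b) Q = -4.714e-05 VAR  (c) S = 0.1893 VA  (d) PF = 1 (leading)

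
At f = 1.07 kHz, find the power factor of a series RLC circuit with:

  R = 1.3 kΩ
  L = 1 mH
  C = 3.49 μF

Step 1 — Angular frequency: ω = 2π·f = 2π·1070 = 6723 rad/s.
Step 2 — Component impedances:
  R: Z = R = 1300 Ω
  L: Z = jωL = j·6723·0.001 = 0 + j6.723 Ω
  C: Z = 1/(jωC) = -j/(ω·C) = 0 - j42.62 Ω
Step 3 — Series combination: Z_total = R + L + C = 1300 - j35.9 Ω = 1300∠-1.6° Ω.
Step 4 — Power factor: PF = cos(φ) = Re(Z)/|Z| = 1300/1300.5 = 0.9996.
Step 5 — Type: Im(Z) = -35.9 ⇒ leading (phase φ = -1.6°).

PF = 0.9996 (leading, φ = -1.6°)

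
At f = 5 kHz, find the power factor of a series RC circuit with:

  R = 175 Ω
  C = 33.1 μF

Step 1 — Angular frequency: ω = 2π·f = 2π·5000 = 3.142e+04 rad/s.
Step 2 — Component impedances:
  R: Z = R = 175 Ω
  C: Z = 1/(jωC) = -j/(ω·C) = 0 - j0.9617 Ω
Step 3 — Series combination: Z_total = R + C = 175 - j0.9617 Ω = 175∠-0.3° Ω.
Step 4 — Power factor: PF = cos(φ) = Re(Z)/|Z| = 175/175 = 1.
Step 5 — Type: Im(Z) = -0.9617 ⇒ leading (phase φ = -0.3°).

PF = 1 (leading, φ = -0.3°)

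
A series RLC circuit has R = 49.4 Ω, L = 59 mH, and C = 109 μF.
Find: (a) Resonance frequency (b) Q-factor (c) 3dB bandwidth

Step 1 — Resonance: ω₀ = 1/√(LC) = 1/√(0.059·0.000109) = 394.3 rad/s.
Step 2 — f₀ = ω₀/(2π) = 62.76 Hz.
Step 3 — Series Q: Q = ω₀L/R = 394.3·0.059/49.4 = 0.471.
Step 4 — Bandwidth: Δω = ω₀/Q = 837.3 rad/s; BW = Δω/(2π) = 133.3 Hz.

(a) f₀ = 62.76 Hz  (b) Q = 0.471  (c) BW = 133.3 Hz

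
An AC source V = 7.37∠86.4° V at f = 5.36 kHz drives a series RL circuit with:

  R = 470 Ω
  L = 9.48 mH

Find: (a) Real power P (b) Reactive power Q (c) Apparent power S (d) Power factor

Step 1 — Angular frequency: ω = 2π·f = 2π·5360 = 3.368e+04 rad/s.
Step 2 — Component impedances:
  R: Z = R = 470 Ω
  L: Z = jωL = j·3.368e+04·0.00948 = 0 + j319.3 Ω
Step 3 — Series combination: Z_total = R + L = 470 + j319.3 Ω = 568.2∠34.2° Ω.
Step 4 — Source phasor: V = 7.37∠86.4° V = 0.4628 + j7.355 V.
Step 5 — Current: I = V / Z = 0.007948 + j0.01025 A = 0.01297∠52.2° A.
Step 6 — Complex power: S = V·I* = 0.07908 + j0.05372 VA.
Step 7 — Real power: P = Re(S) = 0.07908 W.
Step 8 — Reactive power: Q = Im(S) = 0.05372 VAR.
Step 9 — Apparent power: |S| = 0.0956 VA.
Step 10 — Power factor: PF = P/|S| = 0.8272 (lagging).

(a) P = 0.07908 W  (b) Q = 0.05372 VAR  (c) S = 0.0956 VA  (d) PF = 0.8272 (lagging)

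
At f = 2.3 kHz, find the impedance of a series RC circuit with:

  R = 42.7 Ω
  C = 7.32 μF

Step 1 — Angular frequency: ω = 2π·f = 2π·2300 = 1.445e+04 rad/s.
Step 2 — Component impedances:
  R: Z = R = 42.7 Ω
  C: Z = 1/(jωC) = -j/(ω·C) = 0 - j9.453 Ω
Step 3 — Series combination: Z_total = R + C = 42.7 - j9.453 Ω = 43.73∠-12.5° Ω.

Z = 42.7 - j9.453 Ω = 43.73∠-12.5° Ω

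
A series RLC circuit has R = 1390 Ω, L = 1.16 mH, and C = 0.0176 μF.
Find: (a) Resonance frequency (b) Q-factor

Step 1 — Resonance condition Im(Z)=0 gives ω₀ = 1/√(LC).
Step 2 — ω₀ = 1/√(0.00116·1.76e-08) = 2.213e+05 rad/s.
Step 3 — f₀ = ω₀/(2π) = 3.522e+04 Hz.
Step 4 — Series Q: Q = ω₀L/R = 2.213e+05·0.00116/1390 = 0.1847.

(a) f₀ = 3.522e+04 Hz  (b) Q = 0.1847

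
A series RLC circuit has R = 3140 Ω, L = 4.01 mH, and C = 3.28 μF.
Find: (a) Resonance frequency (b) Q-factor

Step 1 — Resonance condition Im(Z)=0 gives ω₀ = 1/√(LC).
Step 2 — ω₀ = 1/√(0.00401·3.28e-06) = 8719 rad/s.
Step 3 — f₀ = ω₀/(2π) = 1388 Hz.
Step 4 — Series Q: Q = ω₀L/R = 8719·0.00401/3140 = 0.01114.

(a) f₀ = 1388 Hz  (b) Q = 0.01114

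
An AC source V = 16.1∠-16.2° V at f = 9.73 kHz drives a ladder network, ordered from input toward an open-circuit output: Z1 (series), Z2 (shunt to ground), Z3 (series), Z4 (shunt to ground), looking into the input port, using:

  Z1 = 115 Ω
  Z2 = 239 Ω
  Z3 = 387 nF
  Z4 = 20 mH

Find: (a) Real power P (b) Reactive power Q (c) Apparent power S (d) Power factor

Step 1 — Angular frequency: ω = 2π·f = 2π·9730 = 6.114e+04 rad/s.
Step 2 — Component impedances:
  Z1: Z = R = 115 Ω
  Z2: Z = R = 239 Ω
  Z3: Z = 1/(jωC) = -j/(ω·C) = 0 - j42.27 Ω
  Z4: Z = jωL = j·6.114e+04·0.02 = 0 + j1223 Ω
Step 3 — Ladder network (open output): work backward from the far end, alternating series and parallel combinations. Z_in = 344.6 + j46.48 Ω = 347.7∠7.7° Ω.
Step 4 — Source phasor: V = 16.1∠-16.2° V = 15.46 - j4.492 V.
Step 5 — Current: I = V / Z = 0.04234 - j0.01875 A = 0.0463∠-23.9° A.
Step 6 — Complex power: S = V·I* = 0.7388 + j0.09966 VA.
Step 7 — Real power: P = Re(S) = 0.7388 W.
Step 8 — Reactive power: Q = Im(S) = 0.09966 VAR.
Step 9 — Apparent power: |S| = 0.7455 VA.
Step 10 — Power factor: PF = P/|S| = 0.991 (lagging).

(a) P = 0.7388 W  (b) Q = 0.09966 VAR  (c) S = 0.7455 VA  (d) PF = 0.991 (lagging)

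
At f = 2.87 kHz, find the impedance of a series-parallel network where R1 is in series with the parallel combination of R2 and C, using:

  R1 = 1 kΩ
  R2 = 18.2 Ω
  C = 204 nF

Step 1 — Angular frequency: ω = 2π·f = 2π·2870 = 1.803e+04 rad/s.
Step 2 — Component impedances:
  R1: Z = R = 1000 Ω
  R2: Z = R = 18.2 Ω
  C: Z = 1/(jωC) = -j/(ω·C) = 0 - j271.8 Ω
Step 3 — Parallel branch: R2 || C = 1/(1/R2 + 1/C) = 18.12 - j1.213 Ω.
Step 4 — Series with R1: Z_total = R1 + (R2 || C) = 1018 - j1.213 Ω = 1018∠-0.1° Ω.

Z = 1018 - j1.213 Ω = 1018∠-0.1° Ω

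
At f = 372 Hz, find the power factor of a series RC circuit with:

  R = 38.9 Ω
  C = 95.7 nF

Step 1 — Angular frequency: ω = 2π·f = 2π·372 = 2337 rad/s.
Step 2 — Component impedances:
  R: Z = R = 38.9 Ω
  C: Z = 1/(jωC) = -j/(ω·C) = 0 - j4471 Ω
Step 3 — Series combination: Z_total = R + C = 38.9 - j4471 Ω = 4471∠-89.5° Ω.
Step 4 — Power factor: PF = cos(φ) = Re(Z)/|Z| = 38.9/4471 = 0.008701.
Step 5 — Type: Im(Z) = -4471 ⇒ leading (phase φ = -89.5°).

PF = 0.008701 (leading, φ = -89.5°)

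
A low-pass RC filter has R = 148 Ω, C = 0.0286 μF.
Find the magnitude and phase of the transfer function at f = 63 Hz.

Step 1 — Angular frequency: ω = 2π·63 = 395.8 rad/s.
Step 2 — Transfer function: H(jω) = 1/(1 + jωRC).
Step 3 — Denominator: 1 + jωRC = 1 + j·395.8·148·2.86e-08 = 1 + j0.001676.
Step 4 — H = 1 - j0.001676.
Step 5 — Magnitude: |H| = 1 (-0.0 dB); phase: φ = -0.1°.

|H| = 1 (-0.0 dB), φ = -0.1°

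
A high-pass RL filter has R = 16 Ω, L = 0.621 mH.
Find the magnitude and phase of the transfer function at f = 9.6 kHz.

Step 1 — Angular frequency: ω = 2π·9600 = 6.032e+04 rad/s.
Step 2 — Transfer function: H(jω) = jωL/(R + jωL).
Step 3 — Numerator jωL = j·37.46; denominator R + jωL = 16 + j37.46.
Step 4 — H = 0.8457 + j0.3612.
Step 5 — Magnitude: |H| = 0.9196 (-0.7 dB); phase: φ = 23.1°.

|H| = 0.9196 (-0.7 dB), φ = 23.1°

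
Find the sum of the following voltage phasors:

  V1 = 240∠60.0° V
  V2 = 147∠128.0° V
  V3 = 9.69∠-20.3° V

Step 1 — Convert each phasor to rectangular form:
  V1 = 240·(cos(60.0°) + j·sin(60.0°)) = 120 + j207.8 V
  V2 = 147·(cos(128.0°) + j·sin(128.0°)) = -90.5 + j115.8 V
  V3 = 9.69·(cos(-20.3°) + j·sin(-20.3°)) = 9.088 - j3.362 V
Step 2 — Sum components: V_total = 38.59 + j320.3 V.
Step 3 — Convert to polar: |V_total| = 322.6 V, ∠V_total = 83.1°.

V_total = 322.6∠83.1° V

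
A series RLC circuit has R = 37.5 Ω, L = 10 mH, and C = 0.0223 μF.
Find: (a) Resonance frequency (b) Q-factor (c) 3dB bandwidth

Step 1 — Resonance: ω₀ = 1/√(LC) = 1/√(0.01·2.23e-08) = 6.696e+04 rad/s.
Step 2 — f₀ = ω₀/(2π) = 1.066e+04 Hz.
Step 3 — Series Q: Q = ω₀L/R = 6.696e+04·0.01/37.5 = 17.86.
Step 4 — Bandwidth: Δω = ω₀/Q = 3750 rad/s; BW = Δω/(2π) = 596.8 Hz.

(a) f₀ = 1.066e+04 Hz  (b) Q = 17.86  (c) BW = 596.8 Hz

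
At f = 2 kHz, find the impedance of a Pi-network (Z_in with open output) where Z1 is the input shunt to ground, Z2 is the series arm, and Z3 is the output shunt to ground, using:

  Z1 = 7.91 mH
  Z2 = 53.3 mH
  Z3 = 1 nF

Step 1 — Angular frequency: ω = 2π·f = 2π·2000 = 1.257e+04 rad/s.
Step 2 — Component impedances:
  Z1: Z = jωL = j·1.257e+04·0.00791 = 0 + j99.4 Ω
  Z2: Z = jωL = j·1.257e+04·0.0533 = 0 + j669.8 Ω
  Z3: Z = 1/(jωC) = -j/(ω·C) = 0 - j7.958e+04 Ω
Step 3 — With open output, the series arm Z2 and the output shunt Z3 appear in series to ground: Z2 + Z3 = 0 - j7.891e+04 Ω.
Step 4 — Parallel with input shunt Z1: Z_in = Z1 || (Z2 + Z3) = 0 + j99.53 Ω = 99.53∠90.0° Ω.

Z = 0 + j99.53 Ω = 99.53∠90.0° Ω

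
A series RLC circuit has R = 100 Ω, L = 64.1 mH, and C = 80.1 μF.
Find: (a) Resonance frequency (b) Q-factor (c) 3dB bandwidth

Step 1 — Resonance: ω₀ = 1/√(LC) = 1/√(0.0641·8.01e-05) = 441.3 rad/s.
Step 2 — f₀ = ω₀/(2π) = 70.24 Hz.
Step 3 — Series Q: Q = ω₀L/R = 441.3·0.0641/100 = 0.2829.
Step 4 — Bandwidth: Δω = ω₀/Q = 1560 rad/s; BW = Δω/(2π) = 248.3 Hz.

(a) f₀ = 70.24 Hz  (b) Q = 0.2829  (c) BW = 248.3 Hz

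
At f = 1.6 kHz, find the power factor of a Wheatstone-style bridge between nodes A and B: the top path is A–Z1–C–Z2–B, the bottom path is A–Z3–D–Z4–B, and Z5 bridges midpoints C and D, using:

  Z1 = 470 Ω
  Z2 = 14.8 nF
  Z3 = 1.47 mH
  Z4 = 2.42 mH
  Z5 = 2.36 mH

Step 1 — Angular frequency: ω = 2π·f = 2π·1600 = 1.005e+04 rad/s.
Step 2 — Component impedances:
  Z1: Z = R = 470 Ω
  Z2: Z = 1/(jωC) = -j/(ω·C) = 0 - j6721 Ω
  Z3: Z = jωL = j·1.005e+04·0.00147 = 0 + j14.78 Ω
  Z4: Z = jωL = j·1.005e+04·0.00242 = 0 + j24.33 Ω
  Z5: Z = jωL = j·1.005e+04·0.00236 = 0 + j23.73 Ω
Step 3 — Bridge requires nodal analysis (the Z5 bridge couples midpoints C and D, so the two paths cannot be reduced to a simple series/parallel combination). Setting node B to ground and injecting 1 A at node A, the 3-node admittance system at A, C, D solves to V_A = Z_AB = 0.4562 + j39.16 Ω = 39.16∠89.3° Ω.
Step 4 — Power factor: PF = cos(φ) = Re(Z)/|Z| = 0.4562/39.16 = 0.01165.
Step 5 — Type: Im(Z) = 39.16 ⇒ lagging (phase φ = 89.3°).

PF = 0.01165 (lagging, φ = 89.3°)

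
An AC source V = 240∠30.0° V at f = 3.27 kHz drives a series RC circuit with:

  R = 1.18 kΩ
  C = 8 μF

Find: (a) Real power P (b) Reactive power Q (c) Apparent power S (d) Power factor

Step 1 — Angular frequency: ω = 2π·f = 2π·3270 = 2.055e+04 rad/s.
Step 2 — Component impedances:
  R: Z = R = 1180 Ω
  C: Z = 1/(jωC) = -j/(ω·C) = 0 - j6.084 Ω
Step 3 — Series combination: Z_total = R + C = 1180 - j6.084 Ω = 1180∠-0.3° Ω.
Step 4 — Source phasor: V = 240∠30.0° V = 207.8 + j120 V.
Step 5 — Current: I = V / Z = 0.1756 + j0.1026 A = 0.2034∠30.3° A.
Step 6 — Complex power: S = V·I* = 48.81 - j0.2517 VA.
Step 7 — Real power: P = Re(S) = 48.81 W.
Step 8 — Reactive power: Q = Im(S) = -0.2517 VAR.
Step 9 — Apparent power: |S| = 48.81 VA.
Step 10 — Power factor: PF = P/|S| = 1 (leading).

(a) P = 48.81 W  (b) Q = -0.2517 VAR  (c) S = 48.81 VA  (d) PF = 1 (leading)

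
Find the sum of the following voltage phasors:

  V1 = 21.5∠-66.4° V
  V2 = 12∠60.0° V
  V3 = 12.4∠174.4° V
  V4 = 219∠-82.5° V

Step 1 — Convert each phasor to rectangular form:
  V1 = 21.5·(cos(-66.4°) + j·sin(-66.4°)) = 8.608 - j19.7 V
  V2 = 12·(cos(60.0°) + j·sin(60.0°)) = 6 + j10.39 V
  V3 = 12.4·(cos(174.4°) + j·sin(174.4°)) = -12.34 + j1.21 V
  V4 = 219·(cos(-82.5°) + j·sin(-82.5°)) = 28.59 - j217.1 V
Step 2 — Sum components: V_total = 30.85 - j225.2 V.
Step 3 — Convert to polar: |V_total| = 227.3 V, ∠V_total = -82.2°.

V_total = 227.3∠-82.2° V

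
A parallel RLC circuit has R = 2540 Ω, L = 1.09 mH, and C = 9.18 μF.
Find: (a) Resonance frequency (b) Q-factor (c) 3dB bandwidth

Step 1 — Resonance: ω₀ = 1/√(LC) = 1/√(0.00109·9.18e-06) = 9997 rad/s.
Step 2 — f₀ = ω₀/(2π) = 1591 Hz.
Step 3 — Parallel Q: Q = R/(ω₀L) = 2540/(9997·0.00109) = 233.1.
Step 4 — Bandwidth: Δω = ω₀/Q = 42.89 rad/s; BW = Δω/(2π) = 6.826 Hz.

(a) f₀ = 1591 Hz  (b) Q = 233.1  (c) BW = 6.826 Hz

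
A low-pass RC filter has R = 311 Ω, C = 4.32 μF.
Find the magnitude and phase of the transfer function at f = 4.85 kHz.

Step 1 — Angular frequency: ω = 2π·4850 = 3.047e+04 rad/s.
Step 2 — Transfer function: H(jω) = 1/(1 + jωRC).
Step 3 — Denominator: 1 + jωRC = 1 + j·3.047e+04·311·4.32e-06 = 1 + j40.94.
Step 4 — H = 0.0005962 - j0.02441.
Step 5 — Magnitude: |H| = 0.02442 (-32.2 dB); phase: φ = -88.6°.

|H| = 0.02442 (-32.2 dB), φ = -88.6°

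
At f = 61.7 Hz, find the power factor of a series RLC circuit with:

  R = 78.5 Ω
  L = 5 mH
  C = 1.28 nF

Step 1 — Angular frequency: ω = 2π·f = 2π·61.7 = 387.7 rad/s.
Step 2 — Component impedances:
  R: Z = R = 78.5 Ω
  L: Z = jωL = j·387.7·0.005 = 0 + j1.938 Ω
  C: Z = 1/(jωC) = -j/(ω·C) = 0 - j2.015e+06 Ω
Step 3 — Series combination: Z_total = R + L + C = 78.5 - j2.015e+06 Ω = 2.015e+06∠-90.0° Ω.
Step 4 — Power factor: PF = cos(φ) = Re(Z)/|Z| = 78.5/2.0152e+06 = 3.895e-05.
Step 5 — Type: Im(Z) = -2.015e+06 ⇒ leading (phase φ = -90.0°).

PF = 3.895e-05 (leading, φ = -90.0°)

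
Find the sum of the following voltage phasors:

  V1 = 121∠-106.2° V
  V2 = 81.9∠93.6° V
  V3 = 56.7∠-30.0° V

Step 1 — Convert each phasor to rectangular form:
  V1 = 121·(cos(-106.2°) + j·sin(-106.2°)) = -33.76 - j116.2 V
  V2 = 81.9·(cos(93.6°) + j·sin(93.6°)) = -5.143 + j81.74 V
  V3 = 56.7·(cos(-30.0°) + j·sin(-30.0°)) = 49.1 - j28.35 V
Step 2 — Sum components: V_total = 10.2 - j62.81 V.
Step 3 — Convert to polar: |V_total| = 63.63 V, ∠V_total = -80.8°.

V_total = 63.63∠-80.8° V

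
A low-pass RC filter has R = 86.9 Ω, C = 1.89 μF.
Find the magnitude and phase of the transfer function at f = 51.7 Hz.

Step 1 — Angular frequency: ω = 2π·51.7 = 324.8 rad/s.
Step 2 — Transfer function: H(jω) = 1/(1 + jωRC).
Step 3 — Denominator: 1 + jωRC = 1 + j·324.8·86.9·1.89e-06 = 1 + j0.05335.
Step 4 — H = 0.9972 - j0.0532.
Step 5 — Magnitude: |H| = 0.9986 (-0.0 dB); phase: φ = -3.1°.

|H| = 0.9986 (-0.0 dB), φ = -3.1°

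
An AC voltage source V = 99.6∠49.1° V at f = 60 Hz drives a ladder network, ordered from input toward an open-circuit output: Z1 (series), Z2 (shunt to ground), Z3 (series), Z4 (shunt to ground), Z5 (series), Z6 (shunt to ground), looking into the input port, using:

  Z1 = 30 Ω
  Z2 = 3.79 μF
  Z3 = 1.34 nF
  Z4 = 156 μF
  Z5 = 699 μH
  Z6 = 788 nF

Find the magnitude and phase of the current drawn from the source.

Step 1 — Angular frequency: ω = 2π·f = 2π·60 = 377 rad/s.
Step 2 — Component impedances:
  Z1: Z = R = 30 Ω
  Z2: Z = 1/(jωC) = -j/(ω·C) = 0 - j699.9 Ω
  Z3: Z = 1/(jωC) = -j/(ω·C) = 0 - j1.98e+06 Ω
  Z4: Z = 1/(jωC) = -j/(ω·C) = 0 - j17 Ω
  Z5: Z = jωL = j·377·0.000699 = 0 + j0.2635 Ω
  Z6: Z = 1/(jωC) = -j/(ω·C) = 0 - j3366 Ω
Step 3 — Ladder network (open output): work backward from the far end, alternating series and parallel combinations. Z_in = 30 - j699.6 Ω = 700.3∠-87.5° Ω.
Step 4 — Source phasor: V = 99.6∠49.1° V = 65.21 + j75.28 V.
Step 5 — Ohm's law: I = V / Z_total = (65.21 + j75.28) / (30 - j699.6) = -0.1034 + j0.09764 A.
Step 6 — Convert to polar: |I| = 0.1422 A, ∠I = 136.6°.

I = 0.1422∠136.6° A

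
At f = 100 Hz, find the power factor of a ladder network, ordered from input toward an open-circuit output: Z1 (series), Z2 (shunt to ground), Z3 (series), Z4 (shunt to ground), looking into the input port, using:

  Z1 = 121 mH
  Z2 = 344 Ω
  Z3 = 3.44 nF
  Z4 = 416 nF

Step 1 — Angular frequency: ω = 2π·f = 2π·100 = 628.3 rad/s.
Step 2 — Component impedances:
  Z1: Z = jωL = j·628.3·0.121 = 0 + j76.03 Ω
  Z2: Z = R = 344 Ω
  Z3: Z = 1/(jωC) = -j/(ω·C) = 0 - j4.627e+05 Ω
  Z4: Z = 1/(jωC) = -j/(ω·C) = 0 - j3826 Ω
Step 3 — Ladder network (open output): work backward from the far end, alternating series and parallel combinations. Z_in = 344 + j75.77 Ω = 352.2∠12.4° Ω.
Step 4 — Power factor: PF = cos(φ) = Re(Z)/|Z| = 344/352.25 = 0.9766.
Step 5 — Type: Im(Z) = 75.77 ⇒ lagging (phase φ = 12.4°).

PF = 0.9766 (lagging, φ = 12.4°)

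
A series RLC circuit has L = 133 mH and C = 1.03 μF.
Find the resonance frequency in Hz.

Step 1 — Resonance condition Im(Z)=0 gives ω₀ = 1/√(LC).
Step 2 — ω₀ = 1/√(0.133·1.03e-06) = 2702 rad/s.
Step 3 — f₀ = ω₀/(2π) = 430 Hz.

f₀ = 430 Hz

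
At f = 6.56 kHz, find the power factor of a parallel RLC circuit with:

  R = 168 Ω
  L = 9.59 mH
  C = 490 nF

Step 1 — Angular frequency: ω = 2π·f = 2π·6560 = 4.122e+04 rad/s.
Step 2 — Component impedances:
  R: Z = R = 168 Ω
  L: Z = jωL = j·4.122e+04·0.00959 = 0 + j395.3 Ω
  C: Z = 1/(jωC) = -j/(ω·C) = 0 - j49.51 Ω
Step 3 — Parallel combination: 1/Z_total = 1/R + 1/L + 1/C; Z_total = 17.13 - j50.83 Ω = 53.64∠-71.4° Ω.
Step 4 — Power factor: PF = cos(φ) = Re(Z)/|Z| = 17.127/53.641 = 0.3193.
Step 5 — Type: Im(Z) = -50.83 ⇒ leading (phase φ = -71.4°).

PF = 0.3193 (leading, φ = -71.4°)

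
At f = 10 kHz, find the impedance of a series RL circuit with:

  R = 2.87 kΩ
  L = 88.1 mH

Step 1 — Angular frequency: ω = 2π·f = 2π·1e+04 = 6.283e+04 rad/s.
Step 2 — Component impedances:
  R: Z = R = 2870 Ω
  L: Z = jωL = j·6.283e+04·0.0881 = 0 + j5535 Ω
Step 3 — Series combination: Z_total = R + L = 2870 + j5535 Ω = 6235∠62.6° Ω.

Z = 2870 + j5535 Ω = 6235∠62.6° Ω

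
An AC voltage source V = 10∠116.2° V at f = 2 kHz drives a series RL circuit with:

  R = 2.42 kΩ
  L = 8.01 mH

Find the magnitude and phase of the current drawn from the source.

Step 1 — Angular frequency: ω = 2π·f = 2π·2000 = 1.257e+04 rad/s.
Step 2 — Component impedances:
  R: Z = R = 2420 Ω
  L: Z = jωL = j·1.257e+04·0.00801 = 0 + j100.7 Ω
Step 3 — Series combination: Z_total = R + L = 2420 + j100.7 Ω = 2422∠2.4° Ω.
Step 4 — Source phasor: V = 10∠116.2° V = -4.415 + j8.973 V.
Step 5 — Ohm's law: I = V / Z_total = (-4.415 + j8.973) / (2420 + j100.7) = -0.001667 + j0.003777 A.
Step 6 — Convert to polar: |I| = 0.004129 A, ∠I = 113.8°.

I = 0.004129∠113.8° A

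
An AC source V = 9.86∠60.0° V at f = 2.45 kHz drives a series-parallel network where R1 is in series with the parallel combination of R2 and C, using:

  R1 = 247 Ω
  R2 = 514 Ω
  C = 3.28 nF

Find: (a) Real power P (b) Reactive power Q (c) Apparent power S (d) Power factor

Step 1 — Angular frequency: ω = 2π·f = 2π·2450 = 1.539e+04 rad/s.
Step 2 — Component impedances:
  R1: Z = R = 247 Ω
  R2: Z = R = 514 Ω
  C: Z = 1/(jωC) = -j/(ω·C) = 0 - j1.981e+04 Ω
Step 3 — Parallel branch: R2 || C = 1/(1/R2 + 1/C) = 513.7 - j13.33 Ω.
Step 4 — Series with R1: Z_total = R1 + (R2 || C) = 760.7 - j13.33 Ω = 760.8∠-1.0° Ω.
Step 5 — Source phasor: V = 9.86∠60.0° V = 4.93 + j8.539 V.
Step 6 — Current: I = V / Z = 0.006283 + j0.01134 A = 0.01296∠61.0° A.
Step 7 — Complex power: S = V·I* = 0.1278 - j0.002239 VA.
Step 8 — Real power: P = Re(S) = 0.1278 W.
Step 9 — Reactive power: Q = Im(S) = -0.002239 VAR.
Step 10 — Apparent power: |S| = 0.1278 VA.
Step 11 — Power factor: PF = P/|S| = 0.9998 (leading).

(a) P = 0.1278 W  (b) Q = -0.002239 VAR  (c) S = 0.1278 VA  (d) PF = 0.9998 (leading)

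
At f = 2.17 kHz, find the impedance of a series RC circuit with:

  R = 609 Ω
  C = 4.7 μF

Step 1 — Angular frequency: ω = 2π·f = 2π·2170 = 1.363e+04 rad/s.
Step 2 — Component impedances:
  R: Z = R = 609 Ω
  C: Z = 1/(jωC) = -j/(ω·C) = 0 - j15.6 Ω
Step 3 — Series combination: Z_total = R + C = 609 - j15.6 Ω = 609.2∠-1.5° Ω.

Z = 609 - j15.6 Ω = 609.2∠-1.5° Ω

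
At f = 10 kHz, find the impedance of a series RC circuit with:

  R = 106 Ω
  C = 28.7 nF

Step 1 — Angular frequency: ω = 2π·f = 2π·1e+04 = 6.283e+04 rad/s.
Step 2 — Component impedances:
  R: Z = R = 106 Ω
  C: Z = 1/(jωC) = -j/(ω·C) = 0 - j554.5 Ω
Step 3 — Series combination: Z_total = R + C = 106 - j554.5 Ω = 564.6∠-79.2° Ω.

Z = 106 - j554.5 Ω = 564.6∠-79.2° Ω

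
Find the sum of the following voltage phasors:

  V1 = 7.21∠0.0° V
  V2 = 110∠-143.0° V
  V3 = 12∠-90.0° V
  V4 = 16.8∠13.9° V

Step 1 — Convert each phasor to rectangular form:
  V1 = 7.21·(cos(0.0°) + j·sin(0.0°)) = 7.21 V
  V2 = 110·(cos(-143.0°) + j·sin(-143.0°)) = -87.85 - j66.2 V
  V3 = 12·(cos(-90.0°) + j·sin(-90.0°)) = 0 - j12 V
  V4 = 16.8·(cos(13.9°) + j·sin(13.9°)) = 16.31 + j4.036 V
Step 2 — Sum components: V_total = -64.33 - j74.16 V.
Step 3 — Convert to polar: |V_total| = 98.18 V, ∠V_total = -130.9°.

V_total = 98.18∠-130.9° V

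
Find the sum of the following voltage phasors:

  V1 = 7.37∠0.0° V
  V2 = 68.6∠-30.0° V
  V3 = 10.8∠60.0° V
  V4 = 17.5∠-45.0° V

Step 1 — Convert each phasor to rectangular form:
  V1 = 7.37·(cos(0.0°) + j·sin(0.0°)) = 7.37 V
  V2 = 68.6·(cos(-30.0°) + j·sin(-30.0°)) = 59.41 - j34.3 V
  V3 = 10.8·(cos(60.0°) + j·sin(60.0°)) = 5.4 + j9.353 V
  V4 = 17.5·(cos(-45.0°) + j·sin(-45.0°)) = 12.37 - j12.37 V
Step 2 — Sum components: V_total = 84.55 - j37.32 V.
Step 3 — Convert to polar: |V_total| = 92.42 V, ∠V_total = -23.8°.

V_total = 92.42∠-23.8° V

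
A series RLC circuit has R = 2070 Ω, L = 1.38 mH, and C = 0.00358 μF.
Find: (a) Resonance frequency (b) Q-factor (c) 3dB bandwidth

Step 1 — Resonance: ω₀ = 1/√(LC) = 1/√(0.00138·3.58e-09) = 4.499e+05 rad/s.
Step 2 — f₀ = ω₀/(2π) = 7.16e+04 Hz.
Step 3 — Series Q: Q = ω₀L/R = 4.499e+05·0.00138/2070 = 0.2999.
Step 4 — Bandwidth: Δω = ω₀/Q = 1.5e+06 rad/s; BW = Δω/(2π) = 2.387e+05 Hz.

(a) f₀ = 7.16e+04 Hz  (b) Q = 0.2999  (c) BW = 2.387e+05 Hz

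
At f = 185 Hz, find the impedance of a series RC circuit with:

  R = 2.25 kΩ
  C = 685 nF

Step 1 — Angular frequency: ω = 2π·f = 2π·185 = 1162 rad/s.
Step 2 — Component impedances:
  R: Z = R = 2250 Ω
  C: Z = 1/(jωC) = -j/(ω·C) = 0 - j1256 Ω
Step 3 — Series combination: Z_total = R + C = 2250 - j1256 Ω = 2577∠-29.2° Ω.

Z = 2250 - j1256 Ω = 2577∠-29.2° Ω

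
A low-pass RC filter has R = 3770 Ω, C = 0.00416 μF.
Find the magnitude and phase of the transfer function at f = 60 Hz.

Step 1 — Angular frequency: ω = 2π·60 = 377 rad/s.
Step 2 — Transfer function: H(jω) = 1/(1 + jωRC).
Step 3 — Denominator: 1 + jωRC = 1 + j·377·3770·4.16e-09 = 1 + j0.005912.
Step 4 — H = 1 - j0.005912.
Step 5 — Magnitude: |H| = 1 (-0.0 dB); phase: φ = -0.3°.

|H| = 1 (-0.0 dB), φ = -0.3°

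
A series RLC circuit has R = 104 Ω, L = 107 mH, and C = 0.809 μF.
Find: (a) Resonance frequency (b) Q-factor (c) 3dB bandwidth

Step 1 — Resonance condition Im(Z)=0 gives ω₀ = 1/√(LC).
Step 2 — ω₀ = 1/√(0.107·8.09e-07) = 3399 rad/s.
Step 3 — f₀ = ω₀/(2π) = 540.9 Hz.
Step 4 — Series Q: Q = ω₀L/R = 3399·0.107/104 = 3.497.
Step 5 — 3dB bandwidth: Δω = ω₀/Q = 972 rad/s; BW = Δω/(2π) = 154.7 Hz.

(a) f₀ = 540.9 Hz  (b) Q = 3.497  (c) BW = 154.7 Hz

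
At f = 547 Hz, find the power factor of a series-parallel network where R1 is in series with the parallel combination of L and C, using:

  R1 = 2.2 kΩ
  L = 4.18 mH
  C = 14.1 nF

Step 1 — Angular frequency: ω = 2π·f = 2π·547 = 3437 rad/s.
Step 2 — Component impedances:
  R1: Z = R = 2200 Ω
  L: Z = jωL = j·3437·0.00418 = 0 + j14.37 Ω
  C: Z = 1/(jωC) = -j/(ω·C) = 0 - j2.064e+04 Ω
Step 3 — Parallel branch: L || C = 1/(1/L + 1/C) = 0 + j14.38 Ω.
Step 4 — Series with R1: Z_total = R1 + (L || C) = 2200 + j14.38 Ω = 2200∠0.4° Ω.
Step 5 — Power factor: PF = cos(φ) = Re(Z)/|Z| = 2200/2200 = 1.
Step 6 — Type: Im(Z) = 14.38 ⇒ lagging (phase φ = 0.4°).

PF = 1 (lagging, φ = 0.4°)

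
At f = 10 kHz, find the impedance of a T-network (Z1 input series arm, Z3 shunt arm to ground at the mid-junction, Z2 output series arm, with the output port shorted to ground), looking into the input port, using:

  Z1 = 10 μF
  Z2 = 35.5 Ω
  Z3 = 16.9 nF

Step 1 — Angular frequency: ω = 2π·f = 2π·1e+04 = 6.283e+04 rad/s.
Step 2 — Component impedances:
  Z1: Z = 1/(jωC) = -j/(ω·C) = 0 - j1.592 Ω
  Z2: Z = R = 35.5 Ω
  Z3: Z = 1/(jωC) = -j/(ω·C) = 0 - j941.7 Ω
Step 3 — With the output port shorted to ground, the output series arm Z2 runs from the junction to ground; the shunt arm Z3 also runs from the junction to ground. They appear in parallel: Z3 || Z2 = 35.45 - j1.336 Ω.
Step 4 — Series with input arm Z1: Z_in = Z1 + (Z3 || Z2) = 35.45 - j2.928 Ω = 35.57∠-4.7° Ω.

Z = 35.45 - j2.928 Ω = 35.57∠-4.7° Ω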